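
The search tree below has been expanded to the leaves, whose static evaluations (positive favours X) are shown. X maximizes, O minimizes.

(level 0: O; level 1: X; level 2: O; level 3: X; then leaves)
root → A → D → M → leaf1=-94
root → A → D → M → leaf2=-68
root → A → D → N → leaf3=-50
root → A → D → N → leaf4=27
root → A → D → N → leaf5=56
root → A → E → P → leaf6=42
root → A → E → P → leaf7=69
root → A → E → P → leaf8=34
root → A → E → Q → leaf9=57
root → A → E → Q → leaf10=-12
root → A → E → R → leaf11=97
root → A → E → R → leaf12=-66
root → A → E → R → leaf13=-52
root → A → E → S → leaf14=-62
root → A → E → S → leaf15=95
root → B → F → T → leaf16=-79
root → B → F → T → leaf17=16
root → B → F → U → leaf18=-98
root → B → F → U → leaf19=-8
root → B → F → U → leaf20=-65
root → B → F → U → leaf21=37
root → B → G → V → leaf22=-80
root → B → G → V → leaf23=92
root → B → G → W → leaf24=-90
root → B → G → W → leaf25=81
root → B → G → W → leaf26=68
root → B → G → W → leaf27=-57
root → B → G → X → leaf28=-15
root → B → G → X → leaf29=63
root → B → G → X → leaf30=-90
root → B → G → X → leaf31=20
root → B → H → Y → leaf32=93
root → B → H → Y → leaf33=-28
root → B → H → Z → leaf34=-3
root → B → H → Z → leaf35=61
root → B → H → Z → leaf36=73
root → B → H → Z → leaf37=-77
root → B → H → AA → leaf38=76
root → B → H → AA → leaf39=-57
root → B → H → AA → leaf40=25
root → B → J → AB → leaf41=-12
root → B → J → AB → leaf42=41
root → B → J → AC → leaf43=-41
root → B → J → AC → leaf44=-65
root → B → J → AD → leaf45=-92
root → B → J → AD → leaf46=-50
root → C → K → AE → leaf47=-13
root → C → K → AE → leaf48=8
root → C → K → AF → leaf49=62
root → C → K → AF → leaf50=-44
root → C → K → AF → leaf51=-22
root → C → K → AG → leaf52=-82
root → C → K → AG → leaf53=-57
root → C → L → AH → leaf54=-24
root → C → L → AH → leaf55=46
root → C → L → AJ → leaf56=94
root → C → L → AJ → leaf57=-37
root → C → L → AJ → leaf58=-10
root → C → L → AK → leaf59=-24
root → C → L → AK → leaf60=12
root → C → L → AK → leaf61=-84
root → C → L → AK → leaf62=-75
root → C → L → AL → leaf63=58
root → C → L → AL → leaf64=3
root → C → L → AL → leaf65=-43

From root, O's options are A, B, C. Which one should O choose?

M (X): max(-94, -68) = -68
N (X): max(-50, 27, 56) = 56
D (O): min(-68, 56) = -68
P (X): max(42, 69, 34) = 69
Q (X): max(57, -12) = 57
R (X): max(97, -66, -52) = 97
S (X): max(-62, 95) = 95
E (O): min(69, 57, 97, 95) = 57
A (X): max(-68, 57) = 57
T (X): max(-79, 16) = 16
U (X): max(-98, -8, -65, 37) = 37
F (O): min(16, 37) = 16
V (X): max(-80, 92) = 92
W (X): max(-90, 81, 68, -57) = 81
X (X): max(-15, 63, -90, 20) = 63
G (O): min(92, 81, 63) = 63
Y (X): max(93, -28) = 93
Z (X): max(-3, 61, 73, -77) = 73
AA (X): max(76, -57, 25) = 76
H (O): min(93, 73, 76) = 73
AB (X): max(-12, 41) = 41
AC (X): max(-41, -65) = -41
AD (X): max(-92, -50) = -50
J (O): min(41, -41, -50) = -50
B (X): max(16, 63, 73, -50) = 73
AE (X): max(-13, 8) = 8
AF (X): max(62, -44, -22) = 62
AG (X): max(-82, -57) = -57
K (O): min(8, 62, -57) = -57
AH (X): max(-24, 46) = 46
AJ (X): max(94, -37, -10) = 94
AK (X): max(-24, 12, -84, -75) = 12
AL (X): max(58, 3, -43) = 58
L (O): min(46, 94, 12, 58) = 12
C (X): max(-57, 12) = 12
root (O): min(57, 73, 12) = 12
O at root wants the lowest of {A=57, B=73, C=12}, so chooses C.

C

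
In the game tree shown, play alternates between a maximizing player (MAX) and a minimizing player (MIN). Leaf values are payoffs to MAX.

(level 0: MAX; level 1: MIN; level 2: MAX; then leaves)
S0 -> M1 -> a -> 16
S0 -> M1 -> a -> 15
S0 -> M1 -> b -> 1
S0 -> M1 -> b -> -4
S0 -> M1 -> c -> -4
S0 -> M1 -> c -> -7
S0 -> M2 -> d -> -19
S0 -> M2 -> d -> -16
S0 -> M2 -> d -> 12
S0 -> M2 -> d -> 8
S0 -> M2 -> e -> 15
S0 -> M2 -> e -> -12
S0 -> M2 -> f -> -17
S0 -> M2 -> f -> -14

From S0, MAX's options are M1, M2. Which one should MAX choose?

M1

a (MAX): max(16, 15) = 16
b (MAX): max(1, -4) = 1
c (MAX): max(-4, -7) = -4
M1 (MIN): min(16, 1, -4) = -4
d (MAX): max(-19, -16, 12, 8) = 12
e (MAX): max(15, -12) = 15
f (MAX): max(-17, -14) = -14
M2 (MIN): min(12, 15, -14) = -14
S0 (MAX): max(-4, -14) = -4
MAX at S0 wants the highest of {M1=-4, M2=-14}, so chooses M1.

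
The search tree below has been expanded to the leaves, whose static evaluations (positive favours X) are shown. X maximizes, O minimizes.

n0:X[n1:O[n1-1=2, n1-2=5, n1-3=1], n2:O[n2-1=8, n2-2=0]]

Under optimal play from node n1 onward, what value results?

1

n1 (O): min(2, 5, 1) = 1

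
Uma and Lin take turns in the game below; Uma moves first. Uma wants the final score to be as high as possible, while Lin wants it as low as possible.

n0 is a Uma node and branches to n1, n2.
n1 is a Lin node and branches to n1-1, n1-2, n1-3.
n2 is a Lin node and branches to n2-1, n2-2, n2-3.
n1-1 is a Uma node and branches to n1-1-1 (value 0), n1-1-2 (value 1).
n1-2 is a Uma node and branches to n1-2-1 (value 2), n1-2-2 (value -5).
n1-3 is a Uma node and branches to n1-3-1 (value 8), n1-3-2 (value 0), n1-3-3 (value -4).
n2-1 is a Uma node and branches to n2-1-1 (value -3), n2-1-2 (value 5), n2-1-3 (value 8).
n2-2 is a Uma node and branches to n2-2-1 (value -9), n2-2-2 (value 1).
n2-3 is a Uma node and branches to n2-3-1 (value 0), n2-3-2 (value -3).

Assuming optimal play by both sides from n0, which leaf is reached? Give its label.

n1-1-2

n1-1 (Uma): max(0, 1) = 1
n1-2 (Uma): max(2, -5) = 2
n1-3 (Uma): max(8, 0, -4) = 8
n1 (Lin): min(1, 2, 8) = 1
n2-1 (Uma): max(-3, 5, 8) = 8
n2-2 (Uma): max(-9, 1) = 1
n2-3 (Uma): max(0, -3) = 0
n2 (Lin): min(8, 1, 0) = 0
n0 (Uma): max(1, 0) = 1
At n0, Uma picks n1 (highest: 1).
At n1, Lin picks n1-1 (lowest: 1).
At n1-1, Uma picks n1-1-2 (highest: 1).
Terminal value 1.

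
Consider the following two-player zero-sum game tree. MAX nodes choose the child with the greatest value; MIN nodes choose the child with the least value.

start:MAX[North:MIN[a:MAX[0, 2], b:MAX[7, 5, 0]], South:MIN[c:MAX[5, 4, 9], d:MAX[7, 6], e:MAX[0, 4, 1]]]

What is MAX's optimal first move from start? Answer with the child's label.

a (MAX): max(0, 2) = 2
b (MAX): max(7, 5, 0) = 7
North (MIN): min(2, 7) = 2
c (MAX): max(5, 4, 9) = 9
d (MAX): max(7, 6) = 7
e (MAX): max(0, 4, 1) = 4
South (MIN): min(9, 7, 4) = 4
start (MAX): max(2, 4) = 4
MAX at start wants the highest of {North=2, South=4}, so chooses South.

South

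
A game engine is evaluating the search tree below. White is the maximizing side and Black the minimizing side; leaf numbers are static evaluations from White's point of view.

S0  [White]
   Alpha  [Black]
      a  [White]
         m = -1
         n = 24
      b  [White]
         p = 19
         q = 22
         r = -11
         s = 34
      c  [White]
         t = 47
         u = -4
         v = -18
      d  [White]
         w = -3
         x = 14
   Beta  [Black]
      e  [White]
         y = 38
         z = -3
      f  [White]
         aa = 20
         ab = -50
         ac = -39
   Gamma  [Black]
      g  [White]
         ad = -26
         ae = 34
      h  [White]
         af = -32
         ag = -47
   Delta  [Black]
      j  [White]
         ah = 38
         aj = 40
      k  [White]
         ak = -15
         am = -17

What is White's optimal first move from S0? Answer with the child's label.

a (White): max(-1, 24) = 24
b (White): max(19, 22, -11, 34) = 34
c (White): max(47, -4, -18) = 47
d (White): max(-3, 14) = 14
Alpha (Black): min(24, 34, 47, 14) = 14
e (White): max(38, -3) = 38
f (White): max(20, -50, -39) = 20
Beta (Black): min(38, 20) = 20
g (White): max(-26, 34) = 34
h (White): max(-32, -47) = -32
Gamma (Black): min(34, -32) = -32
j (White): max(38, 40) = 40
k (White): max(-15, -17) = -15
Delta (Black): min(40, -15) = -15
S0 (White): max(14, 20, -32, -15) = 20
White at S0 wants the highest of {Alpha=14, Beta=20, Gamma=-32, Delta=-15}, so chooses Beta.

Beta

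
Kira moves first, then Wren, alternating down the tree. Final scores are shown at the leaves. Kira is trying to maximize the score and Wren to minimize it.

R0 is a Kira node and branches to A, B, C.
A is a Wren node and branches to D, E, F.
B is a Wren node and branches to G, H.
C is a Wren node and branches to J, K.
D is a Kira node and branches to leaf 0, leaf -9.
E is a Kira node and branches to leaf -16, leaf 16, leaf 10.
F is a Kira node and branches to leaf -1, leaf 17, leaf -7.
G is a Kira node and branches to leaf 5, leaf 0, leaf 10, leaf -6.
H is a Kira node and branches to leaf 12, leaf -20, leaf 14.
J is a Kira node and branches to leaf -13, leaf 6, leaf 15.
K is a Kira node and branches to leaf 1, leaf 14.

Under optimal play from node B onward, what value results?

G (Kira): max(5, 0, 10, -6) = 10
H (Kira): max(12, -20, 14) = 14
B (Wren): min(10, 14) = 10

10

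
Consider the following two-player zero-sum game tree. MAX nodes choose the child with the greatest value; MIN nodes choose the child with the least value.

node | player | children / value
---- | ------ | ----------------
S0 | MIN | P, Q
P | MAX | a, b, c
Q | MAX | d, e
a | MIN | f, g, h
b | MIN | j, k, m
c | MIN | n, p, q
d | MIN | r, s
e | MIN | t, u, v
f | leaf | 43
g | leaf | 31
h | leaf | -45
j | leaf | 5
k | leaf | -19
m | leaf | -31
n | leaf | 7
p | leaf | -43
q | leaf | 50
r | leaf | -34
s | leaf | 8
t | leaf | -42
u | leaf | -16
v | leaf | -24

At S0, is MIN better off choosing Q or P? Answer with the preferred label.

d (MIN): min(-34, 8) = -34
e (MIN): min(-42, -16, -24) = -42
Q (MAX): max(-34, -42) = -34
a (MIN): min(43, 31, -45) = -45
b (MIN): min(5, -19, -31) = -31
c (MIN): min(7, -43, 50) = -43
P (MAX): max(-45, -31, -43) = -31
MIN prefers the lower value; Q=-34, P=-31. Q is better since -34 < -31.

Q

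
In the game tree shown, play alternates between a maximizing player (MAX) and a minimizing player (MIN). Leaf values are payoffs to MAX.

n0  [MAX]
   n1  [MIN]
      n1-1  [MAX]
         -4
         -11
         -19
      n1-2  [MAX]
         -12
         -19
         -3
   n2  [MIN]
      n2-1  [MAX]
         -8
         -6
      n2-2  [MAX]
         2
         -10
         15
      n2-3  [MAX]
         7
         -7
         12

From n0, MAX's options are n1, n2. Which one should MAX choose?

n1

n1-1 (MAX): max(-4, -11, -19) = -4
n1-2 (MAX): max(-12, -19, -3) = -3
n1 (MIN): min(-4, -3) = -4
n2-1 (MAX): max(-8, -6) = -6
n2-2 (MAX): max(2, -10, 15) = 15
n2-3 (MAX): max(7, -7, 12) = 12
n2 (MIN): min(-6, 15, 12) = -6
n0 (MAX): max(-4, -6) = -4
MAX at n0 wants the highest of {n1=-4, n2=-6}, so chooses n1.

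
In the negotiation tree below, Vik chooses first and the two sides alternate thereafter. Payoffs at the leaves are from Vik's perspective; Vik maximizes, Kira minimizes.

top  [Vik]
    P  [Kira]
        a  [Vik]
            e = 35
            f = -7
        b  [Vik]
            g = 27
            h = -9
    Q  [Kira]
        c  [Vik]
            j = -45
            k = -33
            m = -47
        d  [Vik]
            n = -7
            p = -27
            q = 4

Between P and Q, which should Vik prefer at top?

a (Vik): max(35, -7) = 35
b (Vik): max(27, -9) = 27
P (Kira): min(35, 27) = 27
c (Vik): max(-45, -33, -47) = -33
d (Vik): max(-7, -27, 4) = 4
Q (Kira): min(-33, 4) = -33
Vik prefers the higher value; P=27, Q=-33. P is better since 27 > -33.

P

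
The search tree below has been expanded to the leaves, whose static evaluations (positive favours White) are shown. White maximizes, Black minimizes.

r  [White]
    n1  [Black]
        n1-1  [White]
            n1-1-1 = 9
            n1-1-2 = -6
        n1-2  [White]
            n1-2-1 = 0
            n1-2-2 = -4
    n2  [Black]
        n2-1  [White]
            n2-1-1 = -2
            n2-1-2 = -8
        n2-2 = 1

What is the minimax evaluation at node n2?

-2

n2-1 (White): max(-2, -8) = -2
n2 (Black): min(-2, 1) = -2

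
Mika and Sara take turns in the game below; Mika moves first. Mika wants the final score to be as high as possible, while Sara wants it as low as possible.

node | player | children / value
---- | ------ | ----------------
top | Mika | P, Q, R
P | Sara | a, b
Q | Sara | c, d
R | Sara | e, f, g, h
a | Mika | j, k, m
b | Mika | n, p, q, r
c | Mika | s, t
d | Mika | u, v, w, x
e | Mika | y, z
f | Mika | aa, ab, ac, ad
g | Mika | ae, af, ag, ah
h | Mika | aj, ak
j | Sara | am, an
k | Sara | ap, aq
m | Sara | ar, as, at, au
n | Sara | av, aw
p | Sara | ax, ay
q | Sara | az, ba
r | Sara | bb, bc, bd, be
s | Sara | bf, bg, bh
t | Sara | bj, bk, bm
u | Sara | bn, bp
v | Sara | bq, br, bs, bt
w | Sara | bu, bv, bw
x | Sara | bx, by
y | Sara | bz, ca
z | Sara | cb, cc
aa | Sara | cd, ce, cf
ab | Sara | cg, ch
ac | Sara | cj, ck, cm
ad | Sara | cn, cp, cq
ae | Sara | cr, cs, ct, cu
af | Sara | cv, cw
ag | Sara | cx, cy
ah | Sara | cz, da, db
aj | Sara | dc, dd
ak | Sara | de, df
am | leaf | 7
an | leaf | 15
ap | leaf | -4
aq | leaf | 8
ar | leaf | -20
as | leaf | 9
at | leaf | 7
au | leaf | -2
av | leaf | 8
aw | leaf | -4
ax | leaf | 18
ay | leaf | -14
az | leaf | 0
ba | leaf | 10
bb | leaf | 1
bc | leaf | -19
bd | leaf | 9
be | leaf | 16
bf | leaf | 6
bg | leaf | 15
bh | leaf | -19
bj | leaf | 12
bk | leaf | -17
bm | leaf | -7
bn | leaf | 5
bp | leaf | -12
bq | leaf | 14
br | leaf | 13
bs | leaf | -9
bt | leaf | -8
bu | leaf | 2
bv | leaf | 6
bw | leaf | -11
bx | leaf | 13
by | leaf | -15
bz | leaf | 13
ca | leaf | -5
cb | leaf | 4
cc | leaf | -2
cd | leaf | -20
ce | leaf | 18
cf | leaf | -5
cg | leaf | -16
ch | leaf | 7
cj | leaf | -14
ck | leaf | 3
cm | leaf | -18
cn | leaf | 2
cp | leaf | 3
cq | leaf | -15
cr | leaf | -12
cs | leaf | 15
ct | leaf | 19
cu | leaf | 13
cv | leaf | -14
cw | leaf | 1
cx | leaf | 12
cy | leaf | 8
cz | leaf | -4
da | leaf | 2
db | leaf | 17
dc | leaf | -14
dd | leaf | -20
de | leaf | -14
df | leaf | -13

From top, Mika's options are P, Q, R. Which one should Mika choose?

P

j (Sara): min(7, 15) = 7
k (Sara): min(-4, 8) = -4
m (Sara): min(-20, 9, 7, -2) = -20
a (Mika): max(7, -4, -20) = 7
n (Sara): min(8, -4) = -4
p (Sara): min(18, -14) = -14
q (Sara): min(0, 10) = 0
r (Sara): min(1, -19, 9, 16) = -19
b (Mika): max(-4, -14, 0, -19) = 0
P (Sara): min(7, 0) = 0
s (Sara): min(6, 15, -19) = -19
t (Sara): min(12, -17, -7) = -17
c (Mika): max(-19, -17) = -17
u (Sara): min(5, -12) = -12
v (Sara): min(14, 13, -9, -8) = -9
w (Sara): min(2, 6, -11) = -11
x (Sara): min(13, -15) = -15
d (Mika): max(-12, -9, -11, -15) = -9
Q (Sara): min(-17, -9) = -17
y (Sara): min(13, -5) = -5
z (Sara): min(4, -2) = -2
e (Mika): max(-5, -2) = -2
aa (Sara): min(-20, 18, -5) = -20
ab (Sara): min(-16, 7) = -16
ac (Sara): min(-14, 3, -18) = -18
ad (Sara): min(2, 3, -15) = -15
f (Mika): max(-20, -16, -18, -15) = -15
ae (Sara): min(-12, 15, 19, 13) = -12
af (Sara): min(-14, 1) = -14
ag (Sara): min(12, 8) = 8
ah (Sara): min(-4, 2, 17) = -4
g (Mika): max(-12, -14, 8, -4) = 8
aj (Sara): min(-14, -20) = -20
ak (Sara): min(-14, -13) = -14
h (Mika): max(-20, -14) = -14
R (Sara): min(-2, -15, 8, -14) = -15
top (Mika): max(0, -17, -15) = 0
Mika at top wants the highest of {P=0, Q=-17, R=-15}, so chooses P.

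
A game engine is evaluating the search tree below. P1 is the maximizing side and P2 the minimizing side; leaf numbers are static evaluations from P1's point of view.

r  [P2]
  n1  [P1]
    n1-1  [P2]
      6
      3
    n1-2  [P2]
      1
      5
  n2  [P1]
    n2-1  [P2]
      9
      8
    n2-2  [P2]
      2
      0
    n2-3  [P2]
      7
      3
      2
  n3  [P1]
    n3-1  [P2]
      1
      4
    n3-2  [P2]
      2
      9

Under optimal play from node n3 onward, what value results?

n3-1 (P2): min(1, 4) = 1
n3-2 (P2): min(2, 9) = 2
n3 (P1): max(1, 2) = 2

2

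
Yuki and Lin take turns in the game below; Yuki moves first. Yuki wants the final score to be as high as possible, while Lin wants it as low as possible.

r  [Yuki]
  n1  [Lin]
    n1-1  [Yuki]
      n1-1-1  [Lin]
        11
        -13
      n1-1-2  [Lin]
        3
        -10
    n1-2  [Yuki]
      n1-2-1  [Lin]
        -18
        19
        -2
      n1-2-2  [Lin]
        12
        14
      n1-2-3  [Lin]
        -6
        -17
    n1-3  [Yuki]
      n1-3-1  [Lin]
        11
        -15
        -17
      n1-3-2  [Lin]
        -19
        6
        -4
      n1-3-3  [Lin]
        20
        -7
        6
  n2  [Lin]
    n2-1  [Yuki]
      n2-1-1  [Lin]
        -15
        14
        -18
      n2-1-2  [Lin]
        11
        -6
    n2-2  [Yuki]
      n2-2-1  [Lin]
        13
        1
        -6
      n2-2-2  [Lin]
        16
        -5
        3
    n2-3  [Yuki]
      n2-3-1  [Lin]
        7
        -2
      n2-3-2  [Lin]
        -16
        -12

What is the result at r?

-6

n1-1-1 (Lin): min(11, -13) = -13
n1-1-2 (Lin): min(3, -10) = -10
n1-1 (Yuki): max(-13, -10) = -10
n1-2-1 (Lin): min(-18, 19, -2) = -18
n1-2-2 (Lin): min(12, 14) = 12
n1-2-3 (Lin): min(-6, -17) = -17
n1-2 (Yuki): max(-18, 12, -17) = 12
n1-3-1 (Lin): min(11, -15, -17) = -17
n1-3-2 (Lin): min(-19, 6, -4) = -19
n1-3-3 (Lin): min(20, -7, 6) = -7
n1-3 (Yuki): max(-17, -19, -7) = -7
n1 (Lin): min(-10, 12, -7) = -10
n2-1-1 (Lin): min(-15, 14, -18) = -18
n2-1-2 (Lin): min(11, -6) = -6
n2-1 (Yuki): max(-18, -6) = -6
n2-2-1 (Lin): min(13, 1, -6) = -6
n2-2-2 (Lin): min(16, -5, 3) = -5
n2-2 (Yuki): max(-6, -5) = -5
n2-3-1 (Lin): min(7, -2) = -2
n2-3-2 (Lin): min(-16, -12) = -16
n2-3 (Yuki): max(-2, -16) = -2
n2 (Lin): min(-6, -5, -2) = -6
r (Yuki): max(-10, -6) = -6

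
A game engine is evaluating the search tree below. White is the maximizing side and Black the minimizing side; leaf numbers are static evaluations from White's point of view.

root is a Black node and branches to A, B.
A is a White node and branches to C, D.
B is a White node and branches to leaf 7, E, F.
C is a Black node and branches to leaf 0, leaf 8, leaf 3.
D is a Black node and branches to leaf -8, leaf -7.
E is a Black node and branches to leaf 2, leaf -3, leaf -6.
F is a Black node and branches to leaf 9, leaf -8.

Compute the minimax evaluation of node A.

0

C (Black): min(0, 8, 3) = 0
D (Black): min(-8, -7) = -8
A (White): max(0, -8) = 0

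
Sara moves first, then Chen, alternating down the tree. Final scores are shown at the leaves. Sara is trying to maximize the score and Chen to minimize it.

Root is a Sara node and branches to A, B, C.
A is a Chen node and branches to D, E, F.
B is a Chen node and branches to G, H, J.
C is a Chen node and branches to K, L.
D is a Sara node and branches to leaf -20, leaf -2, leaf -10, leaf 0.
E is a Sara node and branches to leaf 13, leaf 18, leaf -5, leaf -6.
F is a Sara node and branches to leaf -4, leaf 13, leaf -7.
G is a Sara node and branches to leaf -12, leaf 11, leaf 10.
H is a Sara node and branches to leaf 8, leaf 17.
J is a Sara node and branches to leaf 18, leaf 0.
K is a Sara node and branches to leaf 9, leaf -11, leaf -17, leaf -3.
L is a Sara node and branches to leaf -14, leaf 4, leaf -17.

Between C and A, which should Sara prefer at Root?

C

K (Sara): max(9, -11, -17, -3) = 9
L (Sara): max(-14, 4, -17) = 4
C (Chen): min(9, 4) = 4
D (Sara): max(-20, -2, -10, 0) = 0
E (Sara): max(13, 18, -5, -6) = 18
F (Sara): max(-4, 13, -7) = 13
A (Chen): min(0, 18, 13) = 0
Sara prefers the higher value; C=4, A=0. C is better since 4 > 0.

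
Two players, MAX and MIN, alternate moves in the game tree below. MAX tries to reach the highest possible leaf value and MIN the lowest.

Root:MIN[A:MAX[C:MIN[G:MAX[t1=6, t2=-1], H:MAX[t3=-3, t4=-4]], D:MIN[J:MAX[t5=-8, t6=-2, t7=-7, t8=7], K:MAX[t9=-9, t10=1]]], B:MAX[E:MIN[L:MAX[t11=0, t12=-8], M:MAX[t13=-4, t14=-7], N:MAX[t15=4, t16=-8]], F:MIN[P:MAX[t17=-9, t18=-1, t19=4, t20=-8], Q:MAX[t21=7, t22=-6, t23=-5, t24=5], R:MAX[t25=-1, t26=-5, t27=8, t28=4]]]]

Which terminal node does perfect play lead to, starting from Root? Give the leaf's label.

G (MAX): max(6, -1) = 6
H (MAX): max(-3, -4) = -3
C (MIN): min(6, -3) = -3
J (MAX): max(-8, -2, -7, 7) = 7
K (MAX): max(-9, 1) = 1
D (MIN): min(7, 1) = 1
A (MAX): max(-3, 1) = 1
L (MAX): max(0, -8) = 0
M (MAX): max(-4, -7) = -4
N (MAX): max(4, -8) = 4
E (MIN): min(0, -4, 4) = -4
P (MAX): max(-9, -1, 4, -8) = 4
Q (MAX): max(7, -6, -5, 5) = 7
R (MAX): max(-1, -5, 8, 4) = 8
F (MIN): min(4, 7, 8) = 4
B (MAX): max(-4, 4) = 4
Root (MIN): min(1, 4) = 1
At Root, MIN picks A (lowest: 1).
At A, MAX picks D (highest: 1).
At D, MIN picks K (lowest: 1).
At K, MAX picks t10 (highest: 1).
Terminal value 1.

t10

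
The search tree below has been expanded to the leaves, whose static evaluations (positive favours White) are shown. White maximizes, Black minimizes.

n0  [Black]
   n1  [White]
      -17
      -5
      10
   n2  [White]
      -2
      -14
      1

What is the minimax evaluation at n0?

n1 (White): max(-17, -5, 10) = 10
n2 (White): max(-2, -14, 1) = 1
n0 (Black): min(10, 1) = 1

1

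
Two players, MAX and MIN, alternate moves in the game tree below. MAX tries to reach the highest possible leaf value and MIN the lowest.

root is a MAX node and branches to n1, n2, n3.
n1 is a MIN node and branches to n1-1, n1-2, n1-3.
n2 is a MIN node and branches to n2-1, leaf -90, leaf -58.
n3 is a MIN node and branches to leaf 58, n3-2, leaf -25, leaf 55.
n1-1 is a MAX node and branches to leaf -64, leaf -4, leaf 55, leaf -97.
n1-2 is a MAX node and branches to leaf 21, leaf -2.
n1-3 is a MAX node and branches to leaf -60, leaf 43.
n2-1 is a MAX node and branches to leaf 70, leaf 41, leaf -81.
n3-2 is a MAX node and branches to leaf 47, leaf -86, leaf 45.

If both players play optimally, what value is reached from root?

21

n1-1 (MAX): max(-64, -4, 55, -97) = 55
n1-2 (MAX): max(21, -2) = 21
n1-3 (MAX): max(-60, 43) = 43
n1 (MIN): min(55, 21, 43) = 21
n2-1 (MAX): max(70, 41, -81) = 70
n2 (MIN): min(70, -90, -58) = -90
n3-2 (MAX): max(47, -86, 45) = 47
n3 (MIN): min(58, 47, -25, 55) = -25
root (MAX): max(21, -90, -25) = 21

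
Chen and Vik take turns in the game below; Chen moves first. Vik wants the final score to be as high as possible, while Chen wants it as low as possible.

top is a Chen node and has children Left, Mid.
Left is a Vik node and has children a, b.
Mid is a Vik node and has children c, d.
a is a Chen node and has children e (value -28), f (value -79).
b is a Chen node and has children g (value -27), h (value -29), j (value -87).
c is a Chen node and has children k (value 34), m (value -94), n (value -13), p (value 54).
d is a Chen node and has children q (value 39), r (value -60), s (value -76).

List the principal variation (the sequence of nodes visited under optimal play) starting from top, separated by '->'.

top -> Left -> a -> f

a (Chen): min(-28, -79) = -79
b (Chen): min(-27, -29, -87) = -87
Left (Vik): max(-79, -87) = -79
c (Chen): min(34, -94, -13, 54) = -94
d (Chen): min(39, -60, -76) = -76
Mid (Vik): max(-94, -76) = -76
top (Chen): min(-79, -76) = -79
At top, Chen picks Left (lowest: -79).
At Left, Vik picks a (highest: -79).
At a, Chen picks f (lowest: -79).
Terminal value -79.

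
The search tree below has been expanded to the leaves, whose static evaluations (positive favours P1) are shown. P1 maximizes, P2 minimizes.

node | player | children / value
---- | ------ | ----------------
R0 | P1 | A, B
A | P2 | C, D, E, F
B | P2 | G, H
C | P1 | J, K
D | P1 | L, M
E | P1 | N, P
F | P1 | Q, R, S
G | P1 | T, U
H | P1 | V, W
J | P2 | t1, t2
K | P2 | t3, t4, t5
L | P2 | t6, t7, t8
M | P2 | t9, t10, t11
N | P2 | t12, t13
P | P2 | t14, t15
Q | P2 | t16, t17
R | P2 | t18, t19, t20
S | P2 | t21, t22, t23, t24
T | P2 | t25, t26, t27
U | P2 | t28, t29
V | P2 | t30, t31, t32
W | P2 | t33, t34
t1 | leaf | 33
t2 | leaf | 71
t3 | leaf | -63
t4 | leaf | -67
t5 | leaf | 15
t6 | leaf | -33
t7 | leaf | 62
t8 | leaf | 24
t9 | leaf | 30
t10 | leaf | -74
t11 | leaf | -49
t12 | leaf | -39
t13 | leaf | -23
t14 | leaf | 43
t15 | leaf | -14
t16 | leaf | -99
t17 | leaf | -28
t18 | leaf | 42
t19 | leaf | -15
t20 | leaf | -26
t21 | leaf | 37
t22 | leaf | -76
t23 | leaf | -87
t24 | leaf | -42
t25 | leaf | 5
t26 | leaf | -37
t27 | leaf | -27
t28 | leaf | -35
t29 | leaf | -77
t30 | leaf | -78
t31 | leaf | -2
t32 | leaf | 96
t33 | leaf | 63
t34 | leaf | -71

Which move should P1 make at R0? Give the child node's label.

A

J (P2): min(33, 71) = 33
K (P2): min(-63, -67, 15) = -67
C (P1): max(33, -67) = 33
L (P2): min(-33, 62, 24) = -33
M (P2): min(30, -74, -49) = -74
D (P1): max(-33, -74) = -33
N (P2): min(-39, -23) = -39
P (P2): min(43, -14) = -14
E (P1): max(-39, -14) = -14
Q (P2): min(-99, -28) = -99
R (P2): min(42, -15, -26) = -26
S (P2): min(37, -76, -87, -42) = -87
F (P1): max(-99, -26, -87) = -26
A (P2): min(33, -33, -14, -26) = -33
T (P2): min(5, -37, -27) = -37
U (P2): min(-35, -77) = -77
G (P1): max(-37, -77) = -37
V (P2): min(-78, -2, 96) = -78
W (P2): min(63, -71) = -71
H (P1): max(-78, -71) = -71
B (P2): min(-37, -71) = -71
R0 (P1): max(-33, -71) = -33
P1 at R0 wants the highest of {A=-33, B=-71}, so chooses A.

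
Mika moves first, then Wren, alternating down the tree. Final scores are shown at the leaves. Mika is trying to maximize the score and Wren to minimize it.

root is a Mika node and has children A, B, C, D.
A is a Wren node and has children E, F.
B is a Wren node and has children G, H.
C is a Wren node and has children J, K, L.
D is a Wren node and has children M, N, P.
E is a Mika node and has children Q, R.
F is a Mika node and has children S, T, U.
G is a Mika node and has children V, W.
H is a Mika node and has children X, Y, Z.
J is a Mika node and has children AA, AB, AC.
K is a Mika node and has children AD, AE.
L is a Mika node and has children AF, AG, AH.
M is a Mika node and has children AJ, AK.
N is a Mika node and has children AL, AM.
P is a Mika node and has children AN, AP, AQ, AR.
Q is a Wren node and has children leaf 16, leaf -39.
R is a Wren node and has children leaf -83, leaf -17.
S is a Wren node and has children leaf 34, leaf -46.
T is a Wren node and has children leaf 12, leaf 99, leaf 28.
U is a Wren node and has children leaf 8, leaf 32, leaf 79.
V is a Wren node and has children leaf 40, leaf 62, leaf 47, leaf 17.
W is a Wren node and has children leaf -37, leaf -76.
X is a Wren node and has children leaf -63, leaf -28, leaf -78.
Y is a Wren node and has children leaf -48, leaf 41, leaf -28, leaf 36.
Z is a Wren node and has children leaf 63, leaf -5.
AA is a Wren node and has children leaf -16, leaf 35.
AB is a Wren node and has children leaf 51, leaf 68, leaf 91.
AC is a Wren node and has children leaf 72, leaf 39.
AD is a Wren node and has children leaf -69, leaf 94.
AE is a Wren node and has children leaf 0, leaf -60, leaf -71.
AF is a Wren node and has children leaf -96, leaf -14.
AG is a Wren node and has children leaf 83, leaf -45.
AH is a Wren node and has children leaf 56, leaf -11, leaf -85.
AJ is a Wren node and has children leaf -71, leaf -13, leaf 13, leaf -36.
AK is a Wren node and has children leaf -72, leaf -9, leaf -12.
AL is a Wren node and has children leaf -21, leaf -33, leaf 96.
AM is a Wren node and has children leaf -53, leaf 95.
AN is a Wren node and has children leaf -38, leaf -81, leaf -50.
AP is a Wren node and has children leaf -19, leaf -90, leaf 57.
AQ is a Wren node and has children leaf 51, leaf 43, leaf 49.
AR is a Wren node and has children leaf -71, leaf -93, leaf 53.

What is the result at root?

-5

Q (Wren): min(16, -39) = -39
R (Wren): min(-83, -17) = -83
E (Mika): max(-39, -83) = -39
S (Wren): min(34, -46) = -46
T (Wren): min(12, 99, 28) = 12
U (Wren): min(8, 32, 79) = 8
F (Mika): max(-46, 12, 8) = 12
A (Wren): min(-39, 12) = -39
V (Wren): min(40, 62, 47, 17) = 17
W (Wren): min(-37, -76) = -76
G (Mika): max(17, -76) = 17
X (Wren): min(-63, -28, -78) = -78
Y (Wren): min(-48, 41, -28, 36) = -48
Z (Wren): min(63, -5) = -5
H (Mika): max(-78, -48, -5) = -5
B (Wren): min(17, -5) = -5
AA (Wren): min(-16, 35) = -16
AB (Wren): min(51, 68, 91) = 51
AC (Wren): min(72, 39) = 39
J (Mika): max(-16, 51, 39) = 51
AD (Wren): min(-69, 94) = -69
AE (Wren): min(0, -60, -71) = -71
K (Mika): max(-69, -71) = -69
AF (Wren): min(-96, -14) = -96
AG (Wren): min(83, -45) = -45
AH (Wren): min(56, -11, -85) = -85
L (Mika): max(-96, -45, -85) = -45
C (Wren): min(51, -69, -45) = -69
AJ (Wren): min(-71, -13, 13, -36) = -71
AK (Wren): min(-72, -9, -12) = -72
M (Mika): max(-71, -72) = -71
AL (Wren): min(-21, -33, 96) = -33
AM (Wren): min(-53, 95) = -53
N (Mika): max(-33, -53) = -33
AN (Wren): min(-38, -81, -50) = -81
AP (Wren): min(-19, -90, 57) = -90
AQ (Wren): min(51, 43, 49) = 43
AR (Wren): min(-71, -93, 53) = -93
P (Mika): max(-81, -90, 43, -93) = 43
D (Wren): min(-71, -33, 43) = -71
root (Mika): max(-39, -5, -69, -71) = -5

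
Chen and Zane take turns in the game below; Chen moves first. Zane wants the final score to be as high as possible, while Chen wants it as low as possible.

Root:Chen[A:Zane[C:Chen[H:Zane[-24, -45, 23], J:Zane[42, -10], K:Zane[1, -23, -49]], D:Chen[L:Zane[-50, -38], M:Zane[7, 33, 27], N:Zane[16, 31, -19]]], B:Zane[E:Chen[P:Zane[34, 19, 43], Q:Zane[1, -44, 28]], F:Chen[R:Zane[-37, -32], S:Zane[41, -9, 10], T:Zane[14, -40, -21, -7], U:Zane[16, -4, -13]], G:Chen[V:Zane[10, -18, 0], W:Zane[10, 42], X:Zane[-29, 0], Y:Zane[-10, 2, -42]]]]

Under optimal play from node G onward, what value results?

0

V (Zane): max(10, -18, 0) = 10
W (Zane): max(10, 42) = 42
X (Zane): max(-29, 0) = 0
Y (Zane): max(-10, 2, -42) = 2
G (Chen): min(10, 42, 0, 2) = 0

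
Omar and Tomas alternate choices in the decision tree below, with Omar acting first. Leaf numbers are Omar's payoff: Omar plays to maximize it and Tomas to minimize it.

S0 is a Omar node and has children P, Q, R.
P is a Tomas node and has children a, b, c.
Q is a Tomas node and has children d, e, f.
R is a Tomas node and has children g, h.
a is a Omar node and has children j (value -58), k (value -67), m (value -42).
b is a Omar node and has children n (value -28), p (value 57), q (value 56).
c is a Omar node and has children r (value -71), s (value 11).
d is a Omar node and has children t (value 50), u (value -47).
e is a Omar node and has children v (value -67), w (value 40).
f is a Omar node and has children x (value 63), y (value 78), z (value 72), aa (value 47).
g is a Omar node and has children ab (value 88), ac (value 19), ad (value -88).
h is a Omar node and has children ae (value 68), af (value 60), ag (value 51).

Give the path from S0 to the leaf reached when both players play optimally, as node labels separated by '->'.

a (Omar): max(-58, -67, -42) = -42
b (Omar): max(-28, 57, 56) = 57
c (Omar): max(-71, 11) = 11
P (Tomas): min(-42, 57, 11) = -42
d (Omar): max(50, -47) = 50
e (Omar): max(-67, 40) = 40
f (Omar): max(63, 78, 72, 47) = 78
Q (Tomas): min(50, 40, 78) = 40
g (Omar): max(88, 19, -88) = 88
h (Omar): max(68, 60, 51) = 68
R (Tomas): min(88, 68) = 68
S0 (Omar): max(-42, 40, 68) = 68
At S0, Omar picks R (highest: 68).
At R, Tomas picks h (lowest: 68).
At h, Omar picks ae (highest: 68).
Terminal value 68.

S0 -> R -> h -> ae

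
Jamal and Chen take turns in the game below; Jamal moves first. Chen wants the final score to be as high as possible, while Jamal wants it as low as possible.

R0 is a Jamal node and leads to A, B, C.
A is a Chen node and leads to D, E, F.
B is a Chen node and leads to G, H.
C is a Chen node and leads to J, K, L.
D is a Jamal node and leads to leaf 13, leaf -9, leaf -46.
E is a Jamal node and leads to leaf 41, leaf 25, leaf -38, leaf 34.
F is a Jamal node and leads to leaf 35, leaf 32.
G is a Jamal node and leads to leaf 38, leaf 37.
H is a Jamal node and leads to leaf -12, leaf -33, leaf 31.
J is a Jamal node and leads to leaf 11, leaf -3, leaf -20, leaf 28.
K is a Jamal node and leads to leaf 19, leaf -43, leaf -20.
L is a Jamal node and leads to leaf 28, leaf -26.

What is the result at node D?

D (Jamal): min(13, -9, -46) = -46

-46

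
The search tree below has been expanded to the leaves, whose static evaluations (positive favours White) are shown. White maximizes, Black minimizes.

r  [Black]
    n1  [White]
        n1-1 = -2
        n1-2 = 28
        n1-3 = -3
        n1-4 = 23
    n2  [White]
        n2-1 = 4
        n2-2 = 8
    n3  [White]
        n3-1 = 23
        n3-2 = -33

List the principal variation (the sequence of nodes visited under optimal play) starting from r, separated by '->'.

r -> n2 -> n2-2

n1 (White): max(-2, 28, -3, 23) = 28
n2 (White): max(4, 8) = 8
n3 (White): max(23, -33) = 23
r (Black): min(28, 8, 23) = 8
At r, Black picks n2 (lowest: 8).
At n2, White picks n2-2 (highest: 8).
Terminal value 8.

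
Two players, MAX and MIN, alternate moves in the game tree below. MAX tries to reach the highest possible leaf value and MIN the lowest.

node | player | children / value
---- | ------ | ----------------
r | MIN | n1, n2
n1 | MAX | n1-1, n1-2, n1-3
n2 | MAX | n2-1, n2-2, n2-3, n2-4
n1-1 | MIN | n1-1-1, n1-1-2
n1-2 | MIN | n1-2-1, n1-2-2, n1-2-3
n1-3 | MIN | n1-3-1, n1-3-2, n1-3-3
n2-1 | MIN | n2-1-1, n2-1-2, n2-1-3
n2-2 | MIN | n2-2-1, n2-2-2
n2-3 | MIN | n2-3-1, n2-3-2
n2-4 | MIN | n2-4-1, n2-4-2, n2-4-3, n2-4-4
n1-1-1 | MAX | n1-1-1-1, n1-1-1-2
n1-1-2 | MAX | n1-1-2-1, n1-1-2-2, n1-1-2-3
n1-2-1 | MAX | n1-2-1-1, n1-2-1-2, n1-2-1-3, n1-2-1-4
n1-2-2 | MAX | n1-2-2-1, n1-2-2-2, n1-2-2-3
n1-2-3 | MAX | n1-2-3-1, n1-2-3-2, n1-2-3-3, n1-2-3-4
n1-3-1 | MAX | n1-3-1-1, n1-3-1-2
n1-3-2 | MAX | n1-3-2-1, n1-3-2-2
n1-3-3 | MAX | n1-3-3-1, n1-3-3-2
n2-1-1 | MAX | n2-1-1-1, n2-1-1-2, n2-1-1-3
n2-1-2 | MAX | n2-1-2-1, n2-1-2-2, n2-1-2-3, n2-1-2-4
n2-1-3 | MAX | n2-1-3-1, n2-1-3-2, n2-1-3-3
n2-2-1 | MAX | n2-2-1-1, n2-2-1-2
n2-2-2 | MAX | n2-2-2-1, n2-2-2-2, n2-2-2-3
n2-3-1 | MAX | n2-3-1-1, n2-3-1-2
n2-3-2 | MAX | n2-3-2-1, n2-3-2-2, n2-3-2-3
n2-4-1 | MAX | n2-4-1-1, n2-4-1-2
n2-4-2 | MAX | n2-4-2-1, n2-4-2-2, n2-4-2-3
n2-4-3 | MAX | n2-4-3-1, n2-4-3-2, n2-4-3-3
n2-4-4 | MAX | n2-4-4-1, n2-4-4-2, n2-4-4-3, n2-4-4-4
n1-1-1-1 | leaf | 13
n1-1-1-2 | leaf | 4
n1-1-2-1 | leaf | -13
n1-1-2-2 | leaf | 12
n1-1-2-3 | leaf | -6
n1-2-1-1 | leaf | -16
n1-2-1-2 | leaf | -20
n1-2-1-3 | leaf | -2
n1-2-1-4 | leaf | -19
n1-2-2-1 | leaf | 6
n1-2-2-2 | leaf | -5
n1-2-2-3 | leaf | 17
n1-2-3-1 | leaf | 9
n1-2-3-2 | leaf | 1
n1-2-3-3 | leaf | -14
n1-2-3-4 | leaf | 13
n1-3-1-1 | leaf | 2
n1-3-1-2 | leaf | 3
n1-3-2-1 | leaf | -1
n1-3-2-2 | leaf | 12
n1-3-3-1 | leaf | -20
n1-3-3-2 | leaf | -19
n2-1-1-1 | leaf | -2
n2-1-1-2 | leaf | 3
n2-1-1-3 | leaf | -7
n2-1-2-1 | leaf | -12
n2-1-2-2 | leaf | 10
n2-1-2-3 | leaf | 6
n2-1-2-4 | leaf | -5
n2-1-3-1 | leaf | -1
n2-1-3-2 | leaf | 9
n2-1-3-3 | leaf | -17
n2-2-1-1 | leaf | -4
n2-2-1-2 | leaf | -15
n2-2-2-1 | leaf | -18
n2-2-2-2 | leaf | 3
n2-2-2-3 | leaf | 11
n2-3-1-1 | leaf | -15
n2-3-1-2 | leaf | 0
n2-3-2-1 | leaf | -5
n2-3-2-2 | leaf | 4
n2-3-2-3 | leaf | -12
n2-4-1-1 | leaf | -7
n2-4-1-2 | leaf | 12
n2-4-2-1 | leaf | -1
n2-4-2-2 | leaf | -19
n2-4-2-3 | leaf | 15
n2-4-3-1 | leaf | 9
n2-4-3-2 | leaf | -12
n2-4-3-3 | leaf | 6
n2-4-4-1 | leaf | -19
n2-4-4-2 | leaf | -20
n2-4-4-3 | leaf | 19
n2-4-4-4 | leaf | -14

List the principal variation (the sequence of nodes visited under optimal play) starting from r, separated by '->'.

n1-1-1 (MAX): max(13, 4) = 13
n1-1-2 (MAX): max(-13, 12, -6) = 12
n1-1 (MIN): min(13, 12) = 12
n1-2-1 (MAX): max(-16, -20, -2, -19) = -2
n1-2-2 (MAX): max(6, -5, 17) = 17
n1-2-3 (MAX): max(9, 1, -14, 13) = 13
n1-2 (MIN): min(-2, 17, 13) = -2
n1-3-1 (MAX): max(2, 3) = 3
n1-3-2 (MAX): max(-1, 12) = 12
n1-3-3 (MAX): max(-20, -19) = -19
n1-3 (MIN): min(3, 12, -19) = -19
n1 (MAX): max(12, -2, -19) = 12
n2-1-1 (MAX): max(-2, 3, -7) = 3
n2-1-2 (MAX): max(-12, 10, 6, -5) = 10
n2-1-3 (MAX): max(-1, 9, -17) = 9
n2-1 (MIN): min(3, 10, 9) = 3
n2-2-1 (MAX): max(-4, -15) = -4
n2-2-2 (MAX): max(-18, 3, 11) = 11
n2-2 (MIN): min(-4, 11) = -4
n2-3-1 (MAX): max(-15, 0) = 0
n2-3-2 (MAX): max(-5, 4, -12) = 4
n2-3 (MIN): min(0, 4) = 0
n2-4-1 (MAX): max(-7, 12) = 12
n2-4-2 (MAX): max(-1, -19, 15) = 15
n2-4-3 (MAX): max(9, -12, 6) = 9
n2-4-4 (MAX): max(-19, -20, 19, -14) = 19
n2-4 (MIN): min(12, 15, 9, 19) = 9
n2 (MAX): max(3, -4, 0, 9) = 9
r (MIN): min(12, 9) = 9
At r, MIN picks n2 (lowest: 9).
At n2, MAX picks n2-4 (highest: 9).
At n2-4, MIN picks n2-4-3 (lowest: 9).
At n2-4-3, MAX picks n2-4-3-1 (highest: 9).
Terminal value 9.

r -> n2 -> n2-4 -> n2-4-3 -> n2-4-3-1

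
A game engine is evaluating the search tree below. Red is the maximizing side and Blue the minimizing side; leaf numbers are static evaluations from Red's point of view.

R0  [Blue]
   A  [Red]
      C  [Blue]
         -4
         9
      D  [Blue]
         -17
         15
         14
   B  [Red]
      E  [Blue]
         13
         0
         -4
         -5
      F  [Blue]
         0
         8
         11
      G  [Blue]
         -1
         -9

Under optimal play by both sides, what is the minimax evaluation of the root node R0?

-4

C (Blue): min(-4, 9) = -4
D (Blue): min(-17, 15, 14) = -17
A (Red): max(-4, -17) = -4
E (Blue): min(13, 0, -4, -5) = -5
F (Blue): min(0, 8, 11) = 0
G (Blue): min(-1, -9) = -9
B (Red): max(-5, 0, -9) = 0
R0 (Blue): min(-4, 0) = -4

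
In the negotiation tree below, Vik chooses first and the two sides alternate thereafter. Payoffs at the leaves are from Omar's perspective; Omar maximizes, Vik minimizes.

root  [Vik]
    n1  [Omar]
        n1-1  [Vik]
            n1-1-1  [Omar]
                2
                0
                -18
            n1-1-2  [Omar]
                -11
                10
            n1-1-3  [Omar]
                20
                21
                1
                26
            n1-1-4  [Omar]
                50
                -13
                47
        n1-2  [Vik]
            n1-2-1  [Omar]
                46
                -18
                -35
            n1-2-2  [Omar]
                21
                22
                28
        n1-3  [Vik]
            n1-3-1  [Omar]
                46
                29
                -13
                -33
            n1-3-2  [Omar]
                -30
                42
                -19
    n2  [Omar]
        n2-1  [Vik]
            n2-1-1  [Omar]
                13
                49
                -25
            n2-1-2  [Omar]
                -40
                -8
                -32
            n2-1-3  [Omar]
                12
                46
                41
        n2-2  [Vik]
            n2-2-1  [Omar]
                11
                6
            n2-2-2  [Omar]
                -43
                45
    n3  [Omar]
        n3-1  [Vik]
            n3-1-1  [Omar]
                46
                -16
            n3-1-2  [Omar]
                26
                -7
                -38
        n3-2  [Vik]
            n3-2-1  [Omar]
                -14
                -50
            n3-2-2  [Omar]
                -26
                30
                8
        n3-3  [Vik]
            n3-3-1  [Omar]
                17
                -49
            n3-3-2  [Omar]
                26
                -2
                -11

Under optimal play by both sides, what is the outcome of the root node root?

11

n1-1-1 (Omar): max(2, 0, -18) = 2
n1-1-2 (Omar): max(-11, 10) = 10
n1-1-3 (Omar): max(20, 21, 1, 26) = 26
n1-1-4 (Omar): max(50, -13, 47) = 50
n1-1 (Vik): min(2, 10, 26, 50) = 2
n1-2-1 (Omar): max(46, -18, -35) = 46
n1-2-2 (Omar): max(21, 22, 28) = 28
n1-2 (Vik): min(46, 28) = 28
n1-3-1 (Omar): max(46, 29, -13, -33) = 46
n1-3-2 (Omar): max(-30, 42, -19) = 42
n1-3 (Vik): min(46, 42) = 42
n1 (Omar): max(2, 28, 42) = 42
n2-1-1 (Omar): max(13, 49, -25) = 49
n2-1-2 (Omar): max(-40, -8, -32) = -8
n2-1-3 (Omar): max(12, 46, 41) = 46
n2-1 (Vik): min(49, -8, 46) = -8
n2-2-1 (Omar): max(11, 6) = 11
n2-2-2 (Omar): max(-43, 45) = 45
n2-2 (Vik): min(11, 45) = 11
n2 (Omar): max(-8, 11) = 11
n3-1-1 (Omar): max(46, -16) = 46
n3-1-2 (Omar): max(26, -7, -38) = 26
n3-1 (Vik): min(46, 26) = 26
n3-2-1 (Omar): max(-14, -50) = -14
n3-2-2 (Omar): max(-26, 30, 8) = 30
n3-2 (Vik): min(-14, 30) = -14
n3-3-1 (Omar): max(17, -49) = 17
n3-3-2 (Omar): max(26, -2, -11) = 26
n3-3 (Vik): min(17, 26) = 17
n3 (Omar): max(26, -14, 17) = 26
root (Vik): min(42, 11, 26) = 11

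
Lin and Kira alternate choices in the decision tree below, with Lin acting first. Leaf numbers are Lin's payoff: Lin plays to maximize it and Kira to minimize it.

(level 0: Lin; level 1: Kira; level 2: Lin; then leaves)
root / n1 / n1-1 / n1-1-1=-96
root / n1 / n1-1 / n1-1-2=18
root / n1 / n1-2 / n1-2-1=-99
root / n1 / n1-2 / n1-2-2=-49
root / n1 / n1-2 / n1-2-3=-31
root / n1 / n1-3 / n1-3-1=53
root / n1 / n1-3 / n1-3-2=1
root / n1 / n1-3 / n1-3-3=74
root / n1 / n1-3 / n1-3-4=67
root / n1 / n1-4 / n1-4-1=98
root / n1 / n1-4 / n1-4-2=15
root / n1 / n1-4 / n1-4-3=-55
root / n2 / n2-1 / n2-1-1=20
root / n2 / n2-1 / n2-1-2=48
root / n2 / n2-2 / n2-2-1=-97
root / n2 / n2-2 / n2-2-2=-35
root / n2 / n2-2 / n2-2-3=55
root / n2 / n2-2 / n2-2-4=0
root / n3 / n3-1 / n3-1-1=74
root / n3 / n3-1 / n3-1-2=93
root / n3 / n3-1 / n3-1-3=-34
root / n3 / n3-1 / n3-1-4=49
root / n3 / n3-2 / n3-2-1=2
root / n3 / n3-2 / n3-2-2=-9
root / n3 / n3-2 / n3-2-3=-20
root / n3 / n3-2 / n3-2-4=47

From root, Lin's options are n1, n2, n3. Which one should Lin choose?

n1-1 (Lin): max(-96, 18) = 18
n1-2 (Lin): max(-99, -49, -31) = -31
n1-3 (Lin): max(53, 1, 74, 67) = 74
n1-4 (Lin): max(98, 15, -55) = 98
n1 (Kira): min(18, -31, 74, 98) = -31
n2-1 (Lin): max(20, 48) = 48
n2-2 (Lin): max(-97, -35, 55, 0) = 55
n2 (Kira): min(48, 55) = 48
n3-1 (Lin): max(74, 93, -34, 49) = 93
n3-2 (Lin): max(2, -9, -20, 47) = 47
n3 (Kira): min(93, 47) = 47
root (Lin): max(-31, 48, 47) = 48
Lin at root wants the highest of {n1=-31, n2=48, n3=47}, so chooses n2.

n2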